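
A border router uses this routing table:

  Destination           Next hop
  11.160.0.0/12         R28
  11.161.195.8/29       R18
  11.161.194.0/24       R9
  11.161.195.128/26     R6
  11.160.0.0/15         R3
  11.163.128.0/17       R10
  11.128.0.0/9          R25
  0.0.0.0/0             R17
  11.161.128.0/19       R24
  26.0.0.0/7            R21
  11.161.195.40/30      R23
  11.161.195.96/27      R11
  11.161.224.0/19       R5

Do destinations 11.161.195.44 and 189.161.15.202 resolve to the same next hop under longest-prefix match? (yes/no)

no

11.161.195.44: longest match 11.160.0.0/15 -> R3
189.161.15.202: longest match 0.0.0.0/0 -> R17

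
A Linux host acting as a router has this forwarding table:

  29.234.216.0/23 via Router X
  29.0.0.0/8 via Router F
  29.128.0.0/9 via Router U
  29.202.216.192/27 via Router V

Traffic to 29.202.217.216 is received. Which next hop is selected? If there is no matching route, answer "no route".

Router U

Routes whose prefix contains 29.202.217.216:
  29.0.0.0/8 (29.0.0.0 - 29.255.255.255) -> Router F
  29.128.0.0/9 (29.128.0.0 - 29.255.255.255) -> Router U
More-specific entries that do NOT match:
  29.202.216.192/27 (29.202.216.192 - 29.202.216.223) does not contain 29.202.217.216
  29.234.216.0/23 (29.234.216.0 - 29.234.217.255) does not contain 29.202.217.216
Longest matching prefix is /9 -> next hop Router U.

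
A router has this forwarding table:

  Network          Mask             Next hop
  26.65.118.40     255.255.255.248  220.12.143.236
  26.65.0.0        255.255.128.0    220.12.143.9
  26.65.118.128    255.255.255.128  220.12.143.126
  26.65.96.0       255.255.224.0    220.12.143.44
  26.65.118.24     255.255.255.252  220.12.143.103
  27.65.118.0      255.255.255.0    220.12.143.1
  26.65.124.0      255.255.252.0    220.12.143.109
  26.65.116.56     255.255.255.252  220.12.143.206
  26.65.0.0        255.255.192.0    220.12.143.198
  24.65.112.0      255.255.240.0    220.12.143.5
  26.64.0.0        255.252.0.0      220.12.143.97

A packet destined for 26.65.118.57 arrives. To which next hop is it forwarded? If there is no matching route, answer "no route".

Routes whose prefix contains 26.65.118.57:
  26.64.0.0/14 (26.64.0.0 - 26.67.255.255) -> 220.12.143.97
  26.65.0.0/17 (26.65.0.0 - 26.65.127.255) -> 220.12.143.9
  26.65.96.0/19 (26.65.96.0 - 26.65.127.255) -> 220.12.143.44
More-specific entries that do NOT match:
  26.65.118.24/30 (26.65.118.24 - 26.65.118.27) does not contain 26.65.118.57
  26.65.116.56/30 (26.65.116.56 - 26.65.116.59) does not contain 26.65.118.57
  26.65.118.40/29 (26.65.118.40 - 26.65.118.47) does not contain 26.65.118.57
  26.65.118.128/25 (26.65.118.128 - 26.65.118.255) does not contain 26.65.118.57
  27.65.118.0/24 (27.65.118.0 - 27.65.118.255) does not contain 26.65.118.57
  26.65.124.0/22 (26.65.124.0 - 26.65.127.255) does not contain 26.65.118.57
  24.65.112.0/20 (24.65.112.0 - 24.65.127.255) does not contain 26.65.118.57
Longest matching prefix is /19 -> next hop 220.12.143.44.

220.12.143.44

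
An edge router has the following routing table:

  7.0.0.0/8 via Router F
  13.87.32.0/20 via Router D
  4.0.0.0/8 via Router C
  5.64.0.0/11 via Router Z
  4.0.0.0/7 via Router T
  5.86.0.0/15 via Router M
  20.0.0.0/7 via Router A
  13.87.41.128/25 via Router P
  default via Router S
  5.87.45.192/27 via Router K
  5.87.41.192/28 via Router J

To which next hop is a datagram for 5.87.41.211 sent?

Routes whose prefix contains 5.87.41.211:
  0.0.0.0/0 (default, matches everything) -> Router S
  4.0.0.0/7 (4.0.0.0 - 5.255.255.255) -> Router T
  5.64.0.0/11 (5.64.0.0 - 5.95.255.255) -> Router Z
  5.86.0.0/15 (5.86.0.0 - 5.87.255.255) -> Router M
More-specific entries that do NOT match:
  5.87.41.192/28 (5.87.41.192 - 5.87.41.207) does not contain 5.87.41.211
  5.87.45.192/27 (5.87.45.192 - 5.87.45.223) does not contain 5.87.41.211
  13.87.41.128/25 (13.87.41.128 - 13.87.41.255) does not contain 5.87.41.211
  13.87.32.0/20 (13.87.32.0 - 13.87.47.255) does not contain 5.87.41.211
Longest matching prefix is /15 -> next hop Router M.

Router M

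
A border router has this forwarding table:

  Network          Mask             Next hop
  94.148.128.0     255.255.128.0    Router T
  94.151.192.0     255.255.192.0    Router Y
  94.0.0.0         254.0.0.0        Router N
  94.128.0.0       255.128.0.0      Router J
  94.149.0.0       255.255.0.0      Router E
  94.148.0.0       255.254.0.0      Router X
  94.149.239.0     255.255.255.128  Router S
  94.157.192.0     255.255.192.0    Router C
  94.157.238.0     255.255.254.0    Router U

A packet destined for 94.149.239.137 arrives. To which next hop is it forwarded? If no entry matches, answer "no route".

Routes whose prefix contains 94.149.239.137:
  94.0.0.0/7 (94.0.0.0 - 95.255.255.255) -> Router N
  94.128.0.0/9 (94.128.0.0 - 94.255.255.255) -> Router J
  94.148.0.0/15 (94.148.0.0 - 94.149.255.255) -> Router X
  94.149.0.0/16 (94.149.0.0 - 94.149.255.255) -> Router E
More-specific entries that do NOT match:
  94.149.239.0/25 (94.149.239.0 - 94.149.239.127) does not contain 94.149.239.137
  94.157.238.0/23 (94.157.238.0 - 94.157.239.255) does not contain 94.149.239.137
  94.151.192.0/18 (94.151.192.0 - 94.151.255.255) does not contain 94.149.239.137
  94.157.192.0/18 (94.157.192.0 - 94.157.255.255) does not contain 94.149.239.137
  94.148.128.0/17 (94.148.128.0 - 94.148.255.255) does not contain 94.149.239.137
Longest matching prefix is /16 -> next hop Router E.

Router E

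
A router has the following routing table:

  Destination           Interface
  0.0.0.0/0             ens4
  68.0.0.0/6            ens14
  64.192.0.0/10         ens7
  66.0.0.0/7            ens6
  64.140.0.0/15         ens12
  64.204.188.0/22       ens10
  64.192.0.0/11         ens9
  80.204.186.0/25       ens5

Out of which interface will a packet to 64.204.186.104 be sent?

ens9

Routes whose prefix contains 64.204.186.104:
  0.0.0.0/0 (default, matches everything) -> ens4
  64.192.0.0/10 (64.192.0.0 - 64.255.255.255) -> ens7
  64.192.0.0/11 (64.192.0.0 - 64.223.255.255) -> ens9
More-specific entries that do NOT match:
  80.204.186.0/25 (80.204.186.0 - 80.204.186.127) does not contain 64.204.186.104
  64.204.188.0/22 (64.204.188.0 - 64.204.191.255) does not contain 64.204.186.104
  64.140.0.0/15 (64.140.0.0 - 64.141.255.255) does not contain 64.204.186.104
Longest matching prefix is /11 -> interface ens9.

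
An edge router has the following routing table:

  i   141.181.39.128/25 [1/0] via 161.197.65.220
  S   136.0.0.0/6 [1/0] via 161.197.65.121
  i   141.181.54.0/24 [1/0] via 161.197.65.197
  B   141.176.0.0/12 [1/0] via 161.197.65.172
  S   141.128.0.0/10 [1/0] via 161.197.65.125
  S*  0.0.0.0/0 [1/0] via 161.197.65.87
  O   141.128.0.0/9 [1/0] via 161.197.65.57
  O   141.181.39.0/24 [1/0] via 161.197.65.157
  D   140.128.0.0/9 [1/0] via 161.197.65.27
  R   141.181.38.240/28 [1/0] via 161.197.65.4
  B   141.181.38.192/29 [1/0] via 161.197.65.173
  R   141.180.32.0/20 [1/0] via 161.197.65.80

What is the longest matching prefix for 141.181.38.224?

141.176.0.0/12

Entries matching 141.181.38.224:
  0.0.0.0/0 (default, matches everything)
  141.128.0.0/9 (141.128.0.0 - 141.255.255.255)
  141.128.0.0/10 (141.128.0.0 - 141.191.255.255)
  141.176.0.0/12 (141.176.0.0 - 141.191.255.255)
Most specific is 141.176.0.0/12.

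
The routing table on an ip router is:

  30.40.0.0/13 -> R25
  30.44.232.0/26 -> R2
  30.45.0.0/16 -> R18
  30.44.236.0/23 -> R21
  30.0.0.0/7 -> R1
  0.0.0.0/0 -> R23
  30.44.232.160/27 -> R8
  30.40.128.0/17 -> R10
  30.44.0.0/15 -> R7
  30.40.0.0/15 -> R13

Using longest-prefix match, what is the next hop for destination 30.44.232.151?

R7

Routes whose prefix contains 30.44.232.151:
  0.0.0.0/0 (default, matches everything) -> R23
  30.0.0.0/7 (30.0.0.0 - 31.255.255.255) -> R1
  30.40.0.0/13 (30.40.0.0 - 30.47.255.255) -> R25
  30.44.0.0/15 (30.44.0.0 - 30.45.255.255) -> R7
More-specific entries that do NOT match:
  30.44.232.160/27 (30.44.232.160 - 30.44.232.191) does not contain 30.44.232.151
  30.44.232.0/26 (30.44.232.0 - 30.44.232.63) does not contain 30.44.232.151
  30.44.236.0/23 (30.44.236.0 - 30.44.237.255) does not contain 30.44.232.151
  30.40.128.0/17 (30.40.128.0 - 30.40.255.255) does not contain 30.44.232.151
  30.45.0.0/16 (30.45.0.0 - 30.45.255.255) does not contain 30.44.232.151
Longest matching prefix is /15 -> next hop R7.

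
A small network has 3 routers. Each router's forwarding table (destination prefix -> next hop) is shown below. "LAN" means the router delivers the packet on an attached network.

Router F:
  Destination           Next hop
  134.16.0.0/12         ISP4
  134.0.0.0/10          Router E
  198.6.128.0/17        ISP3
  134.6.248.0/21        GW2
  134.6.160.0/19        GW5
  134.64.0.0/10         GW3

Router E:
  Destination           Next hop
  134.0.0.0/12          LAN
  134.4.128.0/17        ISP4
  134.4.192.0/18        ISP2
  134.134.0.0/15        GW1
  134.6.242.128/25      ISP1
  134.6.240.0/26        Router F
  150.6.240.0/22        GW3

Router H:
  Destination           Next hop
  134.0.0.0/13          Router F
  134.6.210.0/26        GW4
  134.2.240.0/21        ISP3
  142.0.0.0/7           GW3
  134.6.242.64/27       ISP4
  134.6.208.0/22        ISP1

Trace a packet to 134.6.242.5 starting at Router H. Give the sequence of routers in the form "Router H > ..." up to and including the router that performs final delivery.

At Router H: longest match for 134.6.242.5 is 134.0.0.0/13 -> Router F
At Router F: longest match for 134.6.242.5 is 134.0.0.0/10 -> Router E
At Router E: longest match for 134.6.242.5 is 134.0.0.0/12 -> LAN

Router H > Router F > Router E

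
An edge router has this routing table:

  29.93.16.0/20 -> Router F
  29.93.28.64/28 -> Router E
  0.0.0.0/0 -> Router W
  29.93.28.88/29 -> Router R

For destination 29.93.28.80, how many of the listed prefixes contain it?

2

Prefixes containing 29.93.28.80:
  0.0.0.0/0 (default, matches everything)
  29.93.16.0/20 (29.93.16.0 - 29.93.31.255)
Total matching entries: 2.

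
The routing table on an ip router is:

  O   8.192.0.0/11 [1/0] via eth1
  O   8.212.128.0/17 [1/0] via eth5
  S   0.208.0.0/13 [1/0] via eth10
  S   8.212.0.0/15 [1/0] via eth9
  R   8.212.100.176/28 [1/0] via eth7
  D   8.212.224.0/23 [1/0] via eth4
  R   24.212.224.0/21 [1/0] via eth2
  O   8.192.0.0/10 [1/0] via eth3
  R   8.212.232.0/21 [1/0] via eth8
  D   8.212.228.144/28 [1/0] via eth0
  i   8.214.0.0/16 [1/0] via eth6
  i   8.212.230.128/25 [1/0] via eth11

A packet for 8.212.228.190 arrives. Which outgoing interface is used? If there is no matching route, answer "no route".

Routes whose prefix contains 8.212.228.190:
  8.192.0.0/10 (8.192.0.0 - 8.255.255.255) -> eth3
  8.192.0.0/11 (8.192.0.0 - 8.223.255.255) -> eth1
  8.212.0.0/15 (8.212.0.0 - 8.213.255.255) -> eth9
  8.212.128.0/17 (8.212.128.0 - 8.212.255.255) -> eth5
More-specific entries that do NOT match:
  8.212.100.176/28 (8.212.100.176 - 8.212.100.191) does not contain 8.212.228.190
  8.212.228.144/28 (8.212.228.144 - 8.212.228.159) does not contain 8.212.228.190
  8.212.230.128/25 (8.212.230.128 - 8.212.230.255) does not contain 8.212.228.190
  8.212.224.0/23 (8.212.224.0 - 8.212.225.255) does not contain 8.212.228.190
  24.212.224.0/21 (24.212.224.0 - 24.212.231.255) does not contain 8.212.228.190
  8.212.232.0/21 (8.212.232.0 - 8.212.239.255) does not contain 8.212.228.190
Longest matching prefix is /17 -> interface eth5.

eth5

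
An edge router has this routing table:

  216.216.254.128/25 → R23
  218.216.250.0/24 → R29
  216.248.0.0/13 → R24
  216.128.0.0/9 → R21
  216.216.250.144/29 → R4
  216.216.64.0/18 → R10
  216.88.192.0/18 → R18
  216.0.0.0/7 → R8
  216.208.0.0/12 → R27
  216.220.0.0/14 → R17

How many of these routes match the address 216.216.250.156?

Prefixes containing 216.216.250.156:
  216.0.0.0/7 (216.0.0.0 - 217.255.255.255)
  216.128.0.0/9 (216.128.0.0 - 216.255.255.255)
  216.208.0.0/12 (216.208.0.0 - 216.223.255.255)
Total matching entries: 3.

3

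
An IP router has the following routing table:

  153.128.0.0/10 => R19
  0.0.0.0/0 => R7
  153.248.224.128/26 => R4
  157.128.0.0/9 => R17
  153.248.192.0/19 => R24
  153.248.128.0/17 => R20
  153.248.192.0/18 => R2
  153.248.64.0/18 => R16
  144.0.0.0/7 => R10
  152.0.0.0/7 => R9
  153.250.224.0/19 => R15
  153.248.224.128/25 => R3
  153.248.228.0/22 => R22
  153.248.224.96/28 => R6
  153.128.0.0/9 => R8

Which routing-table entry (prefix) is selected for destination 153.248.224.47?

153.248.192.0/18

Entries matching 153.248.224.47:
  0.0.0.0/0 (default, matches everything)
  152.0.0.0/7 (152.0.0.0 - 153.255.255.255)
  153.128.0.0/9 (153.128.0.0 - 153.255.255.255)
  153.248.128.0/17 (153.248.128.0 - 153.248.255.255)
  153.248.192.0/18 (153.248.192.0 - 153.248.255.255)
Most specific is 153.248.192.0/18.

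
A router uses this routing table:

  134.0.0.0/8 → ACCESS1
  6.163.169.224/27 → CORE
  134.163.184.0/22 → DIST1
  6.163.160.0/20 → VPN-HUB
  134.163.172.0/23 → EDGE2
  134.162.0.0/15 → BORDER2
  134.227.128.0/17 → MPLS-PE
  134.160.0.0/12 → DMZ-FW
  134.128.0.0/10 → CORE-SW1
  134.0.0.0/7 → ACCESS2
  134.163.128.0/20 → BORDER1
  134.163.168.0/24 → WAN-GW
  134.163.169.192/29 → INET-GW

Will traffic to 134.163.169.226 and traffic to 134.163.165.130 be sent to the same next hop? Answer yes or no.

134.163.169.226: longest match 134.162.0.0/15 -> BORDER2
134.163.165.130: longest match 134.162.0.0/15 -> BORDER2

yes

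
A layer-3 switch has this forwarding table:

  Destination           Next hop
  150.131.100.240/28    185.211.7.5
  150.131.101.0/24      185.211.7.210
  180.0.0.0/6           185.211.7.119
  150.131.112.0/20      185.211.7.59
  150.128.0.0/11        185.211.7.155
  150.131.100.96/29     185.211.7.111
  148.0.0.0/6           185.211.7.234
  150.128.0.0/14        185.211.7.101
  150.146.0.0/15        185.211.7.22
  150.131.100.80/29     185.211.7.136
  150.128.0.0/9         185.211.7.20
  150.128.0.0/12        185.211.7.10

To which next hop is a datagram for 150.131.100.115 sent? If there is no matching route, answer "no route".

Routes whose prefix contains 150.131.100.115:
  148.0.0.0/6 (148.0.0.0 - 151.255.255.255) -> 185.211.7.234
  150.128.0.0/9 (150.128.0.0 - 150.255.255.255) -> 185.211.7.20
  150.128.0.0/11 (150.128.0.0 - 150.159.255.255) -> 185.211.7.155
  150.128.0.0/12 (150.128.0.0 - 150.143.255.255) -> 185.211.7.10
  150.128.0.0/14 (150.128.0.0 - 150.131.255.255) -> 185.211.7.101
More-specific entries that do NOT match:
  150.131.100.96/29 (150.131.100.96 - 150.131.100.103) does not contain 150.131.100.115
  150.131.100.80/29 (150.131.100.80 - 150.131.100.87) does not contain 150.131.100.115
  150.131.100.240/28 (150.131.100.240 - 150.131.100.255) does not contain 150.131.100.115
  150.131.101.0/24 (150.131.101.0 - 150.131.101.255) does not contain 150.131.100.115
  150.131.112.0/20 (150.131.112.0 - 150.131.127.255) does not contain 150.131.100.115
  150.146.0.0/15 (150.146.0.0 - 150.147.255.255) does not contain 150.131.100.115
Longest matching prefix is /14 -> next hop 185.211.7.101.

185.211.7.101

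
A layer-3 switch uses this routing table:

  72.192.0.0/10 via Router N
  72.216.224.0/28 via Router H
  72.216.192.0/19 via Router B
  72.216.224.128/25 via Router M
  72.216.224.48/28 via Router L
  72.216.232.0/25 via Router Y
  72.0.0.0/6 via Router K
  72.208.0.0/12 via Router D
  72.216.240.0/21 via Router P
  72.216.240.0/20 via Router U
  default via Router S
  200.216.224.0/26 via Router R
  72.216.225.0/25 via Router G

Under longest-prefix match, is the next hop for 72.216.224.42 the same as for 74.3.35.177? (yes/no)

no

72.216.224.42: longest match 72.208.0.0/12 -> Router D
74.3.35.177: longest match 72.0.0.0/6 -> Router K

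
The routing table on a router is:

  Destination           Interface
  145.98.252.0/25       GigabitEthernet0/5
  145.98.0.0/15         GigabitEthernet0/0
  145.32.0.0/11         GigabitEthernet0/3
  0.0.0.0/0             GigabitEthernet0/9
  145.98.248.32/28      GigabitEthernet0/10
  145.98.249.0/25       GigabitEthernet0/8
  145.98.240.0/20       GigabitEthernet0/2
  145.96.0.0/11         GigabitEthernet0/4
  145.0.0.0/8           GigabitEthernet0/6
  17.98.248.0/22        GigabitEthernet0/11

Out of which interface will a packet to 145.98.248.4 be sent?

GigabitEthernet0/2

Routes whose prefix contains 145.98.248.4:
  0.0.0.0/0 (default, matches everything) -> GigabitEthernet0/9
  145.0.0.0/8 (145.0.0.0 - 145.255.255.255) -> GigabitEthernet0/6
  145.96.0.0/11 (145.96.0.0 - 145.127.255.255) -> GigabitEthernet0/4
  145.98.0.0/15 (145.98.0.0 - 145.99.255.255) -> GigabitEthernet0/0
  145.98.240.0/20 (145.98.240.0 - 145.98.255.255) -> GigabitEthernet0/2
More-specific entries that do NOT match:
  145.98.248.32/28 (145.98.248.32 - 145.98.248.47) does not contain 145.98.248.4
  145.98.252.0/25 (145.98.252.0 - 145.98.252.127) does not contain 145.98.248.4
  145.98.249.0/25 (145.98.249.0 - 145.98.249.127) does not contain 145.98.248.4
  17.98.248.0/22 (17.98.248.0 - 17.98.251.255) does not contain 145.98.248.4
Longest matching prefix is /20 -> interface GigabitEthernet0/2.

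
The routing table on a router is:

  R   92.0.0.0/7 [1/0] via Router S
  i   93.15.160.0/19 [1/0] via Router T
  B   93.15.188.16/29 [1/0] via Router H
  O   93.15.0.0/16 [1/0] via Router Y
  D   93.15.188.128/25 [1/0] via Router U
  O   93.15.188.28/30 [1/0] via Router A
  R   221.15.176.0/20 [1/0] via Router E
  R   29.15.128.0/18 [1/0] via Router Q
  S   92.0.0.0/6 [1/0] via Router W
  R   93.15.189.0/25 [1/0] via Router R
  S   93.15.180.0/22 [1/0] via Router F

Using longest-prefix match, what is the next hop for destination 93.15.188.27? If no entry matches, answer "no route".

Routes whose prefix contains 93.15.188.27:
  92.0.0.0/6 (92.0.0.0 - 95.255.255.255) -> Router W
  92.0.0.0/7 (92.0.0.0 - 93.255.255.255) -> Router S
  93.15.0.0/16 (93.15.0.0 - 93.15.255.255) -> Router Y
  93.15.160.0/19 (93.15.160.0 - 93.15.191.255) -> Router T
More-specific entries that do NOT match:
  93.15.188.28/30 (93.15.188.28 - 93.15.188.31) does not contain 93.15.188.27
  93.15.188.16/29 (93.15.188.16 - 93.15.188.23) does not contain 93.15.188.27
  93.15.188.128/25 (93.15.188.128 - 93.15.188.255) does not contain 93.15.188.27
  93.15.189.0/25 (93.15.189.0 - 93.15.189.127) does not contain 93.15.188.27
  93.15.180.0/22 (93.15.180.0 - 93.15.183.255) does not contain 93.15.188.27
  221.15.176.0/20 (221.15.176.0 - 221.15.191.255) does not contain 93.15.188.27
Longest matching prefix is /19 -> next hop Router T.

Router T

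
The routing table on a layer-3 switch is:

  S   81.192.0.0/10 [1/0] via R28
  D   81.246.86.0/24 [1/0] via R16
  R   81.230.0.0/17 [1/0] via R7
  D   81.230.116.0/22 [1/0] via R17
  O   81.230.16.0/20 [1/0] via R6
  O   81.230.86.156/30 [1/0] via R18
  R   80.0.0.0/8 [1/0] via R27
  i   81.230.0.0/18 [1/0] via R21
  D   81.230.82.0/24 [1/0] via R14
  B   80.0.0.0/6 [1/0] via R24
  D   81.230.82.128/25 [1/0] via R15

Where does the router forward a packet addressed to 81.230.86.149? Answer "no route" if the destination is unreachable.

R7

Routes whose prefix contains 81.230.86.149:
  80.0.0.0/6 (80.0.0.0 - 83.255.255.255) -> R24
  81.192.0.0/10 (81.192.0.0 - 81.255.255.255) -> R28
  81.230.0.0/17 (81.230.0.0 - 81.230.127.255) -> R7
More-specific entries that do NOT match:
  81.230.86.156/30 (81.230.86.156 - 81.230.86.159) does not contain 81.230.86.149
  81.230.82.128/25 (81.230.82.128 - 81.230.82.255) does not contain 81.230.86.149
  81.246.86.0/24 (81.246.86.0 - 81.246.86.255) does not contain 81.230.86.149
  81.230.82.0/24 (81.230.82.0 - 81.230.82.255) does not contain 81.230.86.149
  81.230.116.0/22 (81.230.116.0 - 81.230.119.255) does not contain 81.230.86.149
  81.230.16.0/20 (81.230.16.0 - 81.230.31.255) does not contain 81.230.86.149
  81.230.0.0/18 (81.230.0.0 - 81.230.63.255) does not contain 81.230.86.149
Longest matching prefix is /17 -> next hop R7.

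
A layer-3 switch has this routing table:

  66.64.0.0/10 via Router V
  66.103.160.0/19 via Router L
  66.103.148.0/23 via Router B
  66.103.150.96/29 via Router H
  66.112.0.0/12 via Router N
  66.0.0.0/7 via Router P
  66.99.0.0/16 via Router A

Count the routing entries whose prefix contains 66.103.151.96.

2

Prefixes containing 66.103.151.96:
  66.0.0.0/7 (66.0.0.0 - 67.255.255.255)
  66.64.0.0/10 (66.64.0.0 - 66.127.255.255)
Total matching entries: 2.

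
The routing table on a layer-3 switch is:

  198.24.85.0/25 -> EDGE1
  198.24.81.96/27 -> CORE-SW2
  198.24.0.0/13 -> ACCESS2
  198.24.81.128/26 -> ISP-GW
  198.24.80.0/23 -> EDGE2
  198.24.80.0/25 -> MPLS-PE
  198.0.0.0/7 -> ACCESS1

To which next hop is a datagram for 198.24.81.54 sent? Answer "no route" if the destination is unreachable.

EDGE2

Routes whose prefix contains 198.24.81.54:
  198.0.0.0/7 (198.0.0.0 - 199.255.255.255) -> ACCESS1
  198.24.0.0/13 (198.24.0.0 - 198.31.255.255) -> ACCESS2
  198.24.80.0/23 (198.24.80.0 - 198.24.81.255) -> EDGE2
More-specific entries that do NOT match:
  198.24.81.96/27 (198.24.81.96 - 198.24.81.127) does not contain 198.24.81.54
  198.24.81.128/26 (198.24.81.128 - 198.24.81.191) does not contain 198.24.81.54
  198.24.85.0/25 (198.24.85.0 - 198.24.85.127) does not contain 198.24.81.54
  198.24.80.0/25 (198.24.80.0 - 198.24.80.127) does not contain 198.24.81.54
Longest matching prefix is /23 -> next hop EDGE2.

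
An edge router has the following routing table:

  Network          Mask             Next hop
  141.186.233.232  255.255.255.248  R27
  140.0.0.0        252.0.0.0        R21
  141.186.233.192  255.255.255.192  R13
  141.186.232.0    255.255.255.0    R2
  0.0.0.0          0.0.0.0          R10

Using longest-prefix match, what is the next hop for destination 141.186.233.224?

R13

Routes whose prefix contains 141.186.233.224:
  0.0.0.0/0 (default, matches everything) -> R10
  140.0.0.0/6 (140.0.0.0 - 143.255.255.255) -> R21
  141.186.233.192/26 (141.186.233.192 - 141.186.233.255) -> R13
More-specific entries that do NOT match:
  141.186.233.232/29 (141.186.233.232 - 141.186.233.239) does not contain 141.186.233.224
Longest matching prefix is /26 -> next hop R13.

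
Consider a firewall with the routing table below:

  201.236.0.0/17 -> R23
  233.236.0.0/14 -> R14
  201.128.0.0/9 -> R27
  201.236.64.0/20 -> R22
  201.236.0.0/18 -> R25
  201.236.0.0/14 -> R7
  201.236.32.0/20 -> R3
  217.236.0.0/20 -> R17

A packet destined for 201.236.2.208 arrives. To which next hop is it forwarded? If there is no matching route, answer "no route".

R25

Routes whose prefix contains 201.236.2.208:
  201.128.0.0/9 (201.128.0.0 - 201.255.255.255) -> R27
  201.236.0.0/14 (201.236.0.0 - 201.239.255.255) -> R7
  201.236.0.0/17 (201.236.0.0 - 201.236.127.255) -> R23
  201.236.0.0/18 (201.236.0.0 - 201.236.63.255) -> R25
More-specific entries that do NOT match:
  201.236.64.0/20 (201.236.64.0 - 201.236.79.255) does not contain 201.236.2.208
  201.236.32.0/20 (201.236.32.0 - 201.236.47.255) does not contain 201.236.2.208
  217.236.0.0/20 (217.236.0.0 - 217.236.15.255) does not contain 201.236.2.208
Longest matching prefix is /18 -> next hop R25.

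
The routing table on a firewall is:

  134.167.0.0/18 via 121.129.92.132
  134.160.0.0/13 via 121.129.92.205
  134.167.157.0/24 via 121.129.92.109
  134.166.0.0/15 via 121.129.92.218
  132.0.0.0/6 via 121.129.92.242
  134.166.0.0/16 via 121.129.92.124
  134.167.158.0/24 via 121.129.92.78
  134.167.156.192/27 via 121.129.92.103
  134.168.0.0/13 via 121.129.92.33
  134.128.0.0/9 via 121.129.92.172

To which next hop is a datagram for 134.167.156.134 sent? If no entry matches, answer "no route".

Routes whose prefix contains 134.167.156.134:
  132.0.0.0/6 (132.0.0.0 - 135.255.255.255) -> 121.129.92.242
  134.128.0.0/9 (134.128.0.0 - 134.255.255.255) -> 121.129.92.172
  134.160.0.0/13 (134.160.0.0 - 134.167.255.255) -> 121.129.92.205
  134.166.0.0/15 (134.166.0.0 - 134.167.255.255) -> 121.129.92.218
More-specific entries that do NOT match:
  134.167.156.192/27 (134.167.156.192 - 134.167.156.223) does not contain 134.167.156.134
  134.167.157.0/24 (134.167.157.0 - 134.167.157.255) does not contain 134.167.156.134
  134.167.158.0/24 (134.167.158.0 - 134.167.158.255) does not contain 134.167.156.134
  134.167.0.0/18 (134.167.0.0 - 134.167.63.255) does not contain 134.167.156.134
  134.166.0.0/16 (134.166.0.0 - 134.166.255.255) does not contain 134.167.156.134
Longest matching prefix is /15 -> next hop 121.129.92.218.

121.129.92.218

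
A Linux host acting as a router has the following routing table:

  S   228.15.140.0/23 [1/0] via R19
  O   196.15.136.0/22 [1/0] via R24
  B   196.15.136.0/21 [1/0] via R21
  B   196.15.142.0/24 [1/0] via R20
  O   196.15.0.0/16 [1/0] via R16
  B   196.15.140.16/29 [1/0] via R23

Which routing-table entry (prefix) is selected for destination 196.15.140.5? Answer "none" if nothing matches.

Entries matching 196.15.140.5:
  196.15.0.0/16 (196.15.0.0 - 196.15.255.255)
  196.15.136.0/21 (196.15.136.0 - 196.15.143.255)
Most specific is 196.15.136.0/21.

196.15.136.0/21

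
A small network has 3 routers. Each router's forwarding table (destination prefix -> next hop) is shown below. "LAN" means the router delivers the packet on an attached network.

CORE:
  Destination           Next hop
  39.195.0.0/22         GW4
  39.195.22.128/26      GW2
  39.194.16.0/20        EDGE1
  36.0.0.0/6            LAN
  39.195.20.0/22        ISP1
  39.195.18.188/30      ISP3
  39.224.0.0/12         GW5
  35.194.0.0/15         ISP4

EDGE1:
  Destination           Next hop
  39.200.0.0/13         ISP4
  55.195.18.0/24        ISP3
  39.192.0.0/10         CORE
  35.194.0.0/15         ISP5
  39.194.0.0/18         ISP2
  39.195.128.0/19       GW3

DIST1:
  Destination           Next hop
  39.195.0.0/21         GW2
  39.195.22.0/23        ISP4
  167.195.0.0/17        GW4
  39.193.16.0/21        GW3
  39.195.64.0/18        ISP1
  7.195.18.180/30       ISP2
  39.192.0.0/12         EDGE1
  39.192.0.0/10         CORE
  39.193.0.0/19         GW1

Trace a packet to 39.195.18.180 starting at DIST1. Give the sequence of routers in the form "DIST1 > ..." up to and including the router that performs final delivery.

At DIST1: longest match for 39.195.18.180 is 39.192.0.0/12 -> EDGE1
At EDGE1: longest match for 39.195.18.180 is 39.192.0.0/10 -> CORE
At CORE: longest match for 39.195.18.180 is 36.0.0.0/6 -> LAN

DIST1 > EDGE1 > CORE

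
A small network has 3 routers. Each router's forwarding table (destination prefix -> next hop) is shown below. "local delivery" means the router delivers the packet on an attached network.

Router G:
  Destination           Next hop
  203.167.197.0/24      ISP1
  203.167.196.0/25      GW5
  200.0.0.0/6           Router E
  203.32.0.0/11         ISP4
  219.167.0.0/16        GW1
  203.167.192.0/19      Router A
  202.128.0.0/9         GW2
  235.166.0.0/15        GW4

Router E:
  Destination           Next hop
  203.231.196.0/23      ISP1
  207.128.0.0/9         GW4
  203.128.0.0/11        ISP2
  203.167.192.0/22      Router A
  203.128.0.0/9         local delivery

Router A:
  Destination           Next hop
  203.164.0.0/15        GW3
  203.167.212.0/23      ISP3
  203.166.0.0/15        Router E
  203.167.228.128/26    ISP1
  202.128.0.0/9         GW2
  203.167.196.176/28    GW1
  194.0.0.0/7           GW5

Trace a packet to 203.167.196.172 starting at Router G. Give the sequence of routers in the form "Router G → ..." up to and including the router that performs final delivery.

Router G → Router A → Router E

At Router G: longest match for 203.167.196.172 is 203.167.192.0/19 -> Router A
At Router A: longest match for 203.167.196.172 is 203.166.0.0/15 -> Router E
At Router E: longest match for 203.167.196.172 is 203.128.0.0/9 -> local delivery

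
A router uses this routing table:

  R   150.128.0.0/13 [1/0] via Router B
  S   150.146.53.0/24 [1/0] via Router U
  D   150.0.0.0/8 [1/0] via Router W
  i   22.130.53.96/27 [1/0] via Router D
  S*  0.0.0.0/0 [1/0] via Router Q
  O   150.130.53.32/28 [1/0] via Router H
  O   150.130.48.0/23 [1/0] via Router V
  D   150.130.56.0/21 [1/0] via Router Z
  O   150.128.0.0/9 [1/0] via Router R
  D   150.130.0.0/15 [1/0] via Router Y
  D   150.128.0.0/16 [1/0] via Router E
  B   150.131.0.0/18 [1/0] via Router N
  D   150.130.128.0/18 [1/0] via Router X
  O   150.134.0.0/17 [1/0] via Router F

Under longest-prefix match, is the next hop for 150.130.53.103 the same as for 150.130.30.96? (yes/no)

yes

150.130.53.103: longest match 150.130.0.0/15 -> Router Y
150.130.30.96: longest match 150.130.0.0/15 -> Router Y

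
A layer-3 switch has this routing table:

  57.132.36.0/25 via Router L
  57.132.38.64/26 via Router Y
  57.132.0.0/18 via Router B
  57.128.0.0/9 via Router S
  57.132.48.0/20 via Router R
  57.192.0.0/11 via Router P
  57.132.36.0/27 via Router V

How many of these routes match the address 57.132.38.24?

Prefixes containing 57.132.38.24:
  57.128.0.0/9 (57.128.0.0 - 57.255.255.255)
  57.132.0.0/18 (57.132.0.0 - 57.132.63.255)
Total matching entries: 2.

2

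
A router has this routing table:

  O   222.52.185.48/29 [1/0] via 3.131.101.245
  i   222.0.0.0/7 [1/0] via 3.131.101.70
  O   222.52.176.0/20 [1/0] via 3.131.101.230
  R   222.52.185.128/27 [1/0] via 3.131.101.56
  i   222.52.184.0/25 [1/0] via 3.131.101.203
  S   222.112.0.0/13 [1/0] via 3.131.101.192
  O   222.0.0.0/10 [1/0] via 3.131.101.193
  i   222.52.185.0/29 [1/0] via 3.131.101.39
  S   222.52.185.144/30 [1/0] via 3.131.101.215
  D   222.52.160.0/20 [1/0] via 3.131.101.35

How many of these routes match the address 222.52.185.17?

Prefixes containing 222.52.185.17:
  222.0.0.0/7 (222.0.0.0 - 223.255.255.255)
  222.0.0.0/10 (222.0.0.0 - 222.63.255.255)
  222.52.176.0/20 (222.52.176.0 - 222.52.191.255)
Total matching entries: 3.

3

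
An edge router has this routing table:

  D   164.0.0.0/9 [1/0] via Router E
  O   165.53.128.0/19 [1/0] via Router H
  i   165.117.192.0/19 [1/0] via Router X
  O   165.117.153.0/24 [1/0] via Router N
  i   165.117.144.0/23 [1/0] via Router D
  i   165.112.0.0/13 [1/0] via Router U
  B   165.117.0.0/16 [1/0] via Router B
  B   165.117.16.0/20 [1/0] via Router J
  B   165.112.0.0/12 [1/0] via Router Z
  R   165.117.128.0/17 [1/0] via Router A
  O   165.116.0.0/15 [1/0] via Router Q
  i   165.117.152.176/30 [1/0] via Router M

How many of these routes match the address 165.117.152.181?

5

Prefixes containing 165.117.152.181:
  165.112.0.0/12 (165.112.0.0 - 165.127.255.255)
  165.112.0.0/13 (165.112.0.0 - 165.119.255.255)
  165.116.0.0/15 (165.116.0.0 - 165.117.255.255)
  165.117.0.0/16 (165.117.0.0 - 165.117.255.255)
  165.117.128.0/17 (165.117.128.0 - 165.117.255.255)
Total matching entries: 5.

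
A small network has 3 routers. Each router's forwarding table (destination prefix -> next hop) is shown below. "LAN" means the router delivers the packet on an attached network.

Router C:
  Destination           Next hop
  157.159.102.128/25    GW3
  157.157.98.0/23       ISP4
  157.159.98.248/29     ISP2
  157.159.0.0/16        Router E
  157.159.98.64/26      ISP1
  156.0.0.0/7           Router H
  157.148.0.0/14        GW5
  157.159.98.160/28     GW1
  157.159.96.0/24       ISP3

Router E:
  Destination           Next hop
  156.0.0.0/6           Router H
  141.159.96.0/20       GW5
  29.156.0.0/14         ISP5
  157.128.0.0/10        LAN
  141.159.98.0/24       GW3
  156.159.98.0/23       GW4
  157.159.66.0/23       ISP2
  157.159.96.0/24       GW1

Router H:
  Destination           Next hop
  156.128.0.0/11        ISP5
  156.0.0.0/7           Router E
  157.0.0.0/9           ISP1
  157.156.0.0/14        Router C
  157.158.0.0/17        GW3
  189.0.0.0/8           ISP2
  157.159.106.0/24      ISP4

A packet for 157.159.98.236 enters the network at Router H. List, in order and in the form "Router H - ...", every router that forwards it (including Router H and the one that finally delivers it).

Router H - Router C - Router E

At Router H: longest match for 157.159.98.236 is 157.156.0.0/14 -> Router C
At Router C: longest match for 157.159.98.236 is 157.159.0.0/16 -> Router E
At Router E: longest match for 157.159.98.236 is 157.128.0.0/10 -> LAN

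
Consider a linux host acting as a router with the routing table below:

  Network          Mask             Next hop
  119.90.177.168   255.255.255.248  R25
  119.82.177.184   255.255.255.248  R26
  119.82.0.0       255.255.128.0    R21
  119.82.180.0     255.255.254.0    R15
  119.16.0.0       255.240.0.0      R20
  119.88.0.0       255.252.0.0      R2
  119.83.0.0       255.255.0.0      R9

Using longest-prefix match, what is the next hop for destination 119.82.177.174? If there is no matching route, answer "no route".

No entry's prefix contains 119.82.177.174; there is no default route.

no route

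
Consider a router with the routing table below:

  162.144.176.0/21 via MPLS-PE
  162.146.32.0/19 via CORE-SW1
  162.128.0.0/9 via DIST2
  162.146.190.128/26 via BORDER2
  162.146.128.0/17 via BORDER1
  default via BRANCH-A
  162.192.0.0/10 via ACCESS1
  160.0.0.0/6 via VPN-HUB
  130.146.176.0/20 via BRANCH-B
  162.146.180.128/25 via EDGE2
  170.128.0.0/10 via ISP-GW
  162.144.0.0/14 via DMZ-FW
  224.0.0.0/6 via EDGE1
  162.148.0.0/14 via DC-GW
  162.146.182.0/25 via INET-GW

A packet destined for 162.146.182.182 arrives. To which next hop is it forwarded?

Routes whose prefix contains 162.146.182.182:
  0.0.0.0/0 (default, matches everything) -> BRANCH-A
  160.0.0.0/6 (160.0.0.0 - 163.255.255.255) -> VPN-HUB
  162.128.0.0/9 (162.128.0.0 - 162.255.255.255) -> DIST2
  162.144.0.0/14 (162.144.0.0 - 162.147.255.255) -> DMZ-FW
  162.146.128.0/17 (162.146.128.0 - 162.146.255.255) -> BORDER1
More-specific entries that do NOT match:
  162.146.190.128/26 (162.146.190.128 - 162.146.190.191) does not contain 162.146.182.182
  162.146.180.128/25 (162.146.180.128 - 162.146.180.255) does not contain 162.146.182.182
  162.146.182.0/25 (162.146.182.0 - 162.146.182.127) does not contain 162.146.182.182
  162.144.176.0/21 (162.144.176.0 - 162.144.183.255) does not contain 162.146.182.182
  130.146.176.0/20 (130.146.176.0 - 130.146.191.255) does not contain 162.146.182.182
  162.146.32.0/19 (162.146.32.0 - 162.146.63.255) does not contain 162.146.182.182
Longest matching prefix is /17 -> next hop BORDER1.

BORDER1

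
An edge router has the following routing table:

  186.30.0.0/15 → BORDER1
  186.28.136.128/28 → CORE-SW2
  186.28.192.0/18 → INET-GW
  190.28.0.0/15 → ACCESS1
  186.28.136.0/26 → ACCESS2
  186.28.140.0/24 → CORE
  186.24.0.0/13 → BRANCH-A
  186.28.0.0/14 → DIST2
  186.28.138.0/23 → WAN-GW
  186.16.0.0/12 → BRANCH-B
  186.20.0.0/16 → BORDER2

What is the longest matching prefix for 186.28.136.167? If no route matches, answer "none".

186.28.0.0/14

Entries matching 186.28.136.167:
  186.16.0.0/12 (186.16.0.0 - 186.31.255.255)
  186.24.0.0/13 (186.24.0.0 - 186.31.255.255)
  186.28.0.0/14 (186.28.0.0 - 186.31.255.255)
Most specific is 186.28.0.0/14.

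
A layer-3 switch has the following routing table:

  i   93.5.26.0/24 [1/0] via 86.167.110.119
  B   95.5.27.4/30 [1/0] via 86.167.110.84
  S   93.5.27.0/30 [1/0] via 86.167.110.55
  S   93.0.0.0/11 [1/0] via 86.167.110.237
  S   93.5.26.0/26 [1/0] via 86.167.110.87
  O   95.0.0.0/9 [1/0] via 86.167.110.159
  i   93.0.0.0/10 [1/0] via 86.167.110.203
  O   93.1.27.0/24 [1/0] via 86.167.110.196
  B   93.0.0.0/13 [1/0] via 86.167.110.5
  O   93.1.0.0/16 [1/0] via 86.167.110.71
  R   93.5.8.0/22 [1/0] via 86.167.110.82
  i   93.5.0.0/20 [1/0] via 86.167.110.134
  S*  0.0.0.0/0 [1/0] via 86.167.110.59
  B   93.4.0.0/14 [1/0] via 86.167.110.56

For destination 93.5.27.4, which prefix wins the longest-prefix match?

Entries matching 93.5.27.4:
  0.0.0.0/0 (default, matches everything)
  93.0.0.0/10 (93.0.0.0 - 93.63.255.255)
  93.0.0.0/11 (93.0.0.0 - 93.31.255.255)
  93.0.0.0/13 (93.0.0.0 - 93.7.255.255)
  93.4.0.0/14 (93.4.0.0 - 93.7.255.255)
Most specific is 93.4.0.0/14.

93.4.0.0/14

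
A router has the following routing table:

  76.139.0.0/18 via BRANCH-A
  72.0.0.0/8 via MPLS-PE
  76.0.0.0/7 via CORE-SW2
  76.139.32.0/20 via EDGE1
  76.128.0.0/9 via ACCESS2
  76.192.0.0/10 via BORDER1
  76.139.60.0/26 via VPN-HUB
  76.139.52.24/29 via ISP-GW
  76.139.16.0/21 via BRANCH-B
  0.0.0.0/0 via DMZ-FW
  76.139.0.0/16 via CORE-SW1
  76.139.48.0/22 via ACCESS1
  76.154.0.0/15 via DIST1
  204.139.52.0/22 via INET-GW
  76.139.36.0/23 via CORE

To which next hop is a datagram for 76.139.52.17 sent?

BRANCH-A

Routes whose prefix contains 76.139.52.17:
  0.0.0.0/0 (default, matches everything) -> DMZ-FW
  76.0.0.0/7 (76.0.0.0 - 77.255.255.255) -> CORE-SW2
  76.128.0.0/9 (76.128.0.0 - 76.255.255.255) -> ACCESS2
  76.139.0.0/16 (76.139.0.0 - 76.139.255.255) -> CORE-SW1
  76.139.0.0/18 (76.139.0.0 - 76.139.63.255) -> BRANCH-A
More-specific entries that do NOT match:
  76.139.52.24/29 (76.139.52.24 - 76.139.52.31) does not contain 76.139.52.17
  76.139.60.0/26 (76.139.60.0 - 76.139.60.63) does not contain 76.139.52.17
  76.139.36.0/23 (76.139.36.0 - 76.139.37.255) does not contain 76.139.52.17
  76.139.48.0/22 (76.139.48.0 - 76.139.51.255) does not contain 76.139.52.17
  204.139.52.0/22 (204.139.52.0 - 204.139.55.255) does not contain 76.139.52.17
  76.139.16.0/21 (76.139.16.0 - 76.139.23.255) does not contain 76.139.52.17
  76.139.32.0/20 (76.139.32.0 - 76.139.47.255) does not contain 76.139.52.17
Longest matching prefix is /18 -> next hop BRANCH-A.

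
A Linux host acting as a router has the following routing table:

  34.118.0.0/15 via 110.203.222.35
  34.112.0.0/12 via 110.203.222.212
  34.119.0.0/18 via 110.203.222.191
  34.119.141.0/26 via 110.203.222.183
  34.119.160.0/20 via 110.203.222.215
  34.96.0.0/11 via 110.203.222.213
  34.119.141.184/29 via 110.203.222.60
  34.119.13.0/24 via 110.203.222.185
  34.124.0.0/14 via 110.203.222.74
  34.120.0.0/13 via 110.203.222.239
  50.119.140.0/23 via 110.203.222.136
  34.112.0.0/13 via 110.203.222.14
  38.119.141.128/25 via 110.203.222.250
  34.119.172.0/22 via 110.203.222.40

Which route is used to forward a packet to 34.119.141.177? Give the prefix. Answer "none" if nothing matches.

Entries matching 34.119.141.177:
  34.96.0.0/11 (34.96.0.0 - 34.127.255.255)
  34.112.0.0/12 (34.112.0.0 - 34.127.255.255)
  34.112.0.0/13 (34.112.0.0 - 34.119.255.255)
  34.118.0.0/15 (34.118.0.0 - 34.119.255.255)
Most specific is 34.118.0.0/15.

34.118.0.0/15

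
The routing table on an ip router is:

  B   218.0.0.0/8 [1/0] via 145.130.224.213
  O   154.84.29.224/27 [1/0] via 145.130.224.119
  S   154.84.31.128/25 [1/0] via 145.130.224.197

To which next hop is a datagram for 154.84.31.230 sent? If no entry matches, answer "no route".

Routes whose prefix contains 154.84.31.230:
  154.84.31.128/25 (154.84.31.128 - 154.84.31.255) -> 145.130.224.197
More-specific entries that do NOT match:
  154.84.29.224/27 (154.84.29.224 - 154.84.29.255) does not contain 154.84.31.230
Longest matching prefix is /25 -> next hop 145.130.224.197.

145.130.224.197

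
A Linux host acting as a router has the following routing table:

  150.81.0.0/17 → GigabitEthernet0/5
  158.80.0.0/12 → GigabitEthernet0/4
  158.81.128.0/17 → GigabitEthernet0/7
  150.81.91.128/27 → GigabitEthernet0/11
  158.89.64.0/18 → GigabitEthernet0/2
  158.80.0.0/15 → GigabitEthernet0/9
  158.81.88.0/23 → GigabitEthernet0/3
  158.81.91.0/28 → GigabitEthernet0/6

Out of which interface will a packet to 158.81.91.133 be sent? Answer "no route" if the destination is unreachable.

GigabitEthernet0/9

Routes whose prefix contains 158.81.91.133:
  158.80.0.0/12 (158.80.0.0 - 158.95.255.255) -> GigabitEthernet0/4
  158.80.0.0/15 (158.80.0.0 - 158.81.255.255) -> GigabitEthernet0/9
More-specific entries that do NOT match:
  158.81.91.0/28 (158.81.91.0 - 158.81.91.15) does not contain 158.81.91.133
  150.81.91.128/27 (150.81.91.128 - 150.81.91.159) does not contain 158.81.91.133
  158.81.88.0/23 (158.81.88.0 - 158.81.89.255) does not contain 158.81.91.133
  158.89.64.0/18 (158.89.64.0 - 158.89.127.255) does not contain 158.81.91.133
  150.81.0.0/17 (150.81.0.0 - 150.81.127.255) does not contain 158.81.91.133
  158.81.128.0/17 (158.81.128.0 - 158.81.255.255) does not contain 158.81.91.133
Longest matching prefix is /15 -> interface GigabitEthernet0/9.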